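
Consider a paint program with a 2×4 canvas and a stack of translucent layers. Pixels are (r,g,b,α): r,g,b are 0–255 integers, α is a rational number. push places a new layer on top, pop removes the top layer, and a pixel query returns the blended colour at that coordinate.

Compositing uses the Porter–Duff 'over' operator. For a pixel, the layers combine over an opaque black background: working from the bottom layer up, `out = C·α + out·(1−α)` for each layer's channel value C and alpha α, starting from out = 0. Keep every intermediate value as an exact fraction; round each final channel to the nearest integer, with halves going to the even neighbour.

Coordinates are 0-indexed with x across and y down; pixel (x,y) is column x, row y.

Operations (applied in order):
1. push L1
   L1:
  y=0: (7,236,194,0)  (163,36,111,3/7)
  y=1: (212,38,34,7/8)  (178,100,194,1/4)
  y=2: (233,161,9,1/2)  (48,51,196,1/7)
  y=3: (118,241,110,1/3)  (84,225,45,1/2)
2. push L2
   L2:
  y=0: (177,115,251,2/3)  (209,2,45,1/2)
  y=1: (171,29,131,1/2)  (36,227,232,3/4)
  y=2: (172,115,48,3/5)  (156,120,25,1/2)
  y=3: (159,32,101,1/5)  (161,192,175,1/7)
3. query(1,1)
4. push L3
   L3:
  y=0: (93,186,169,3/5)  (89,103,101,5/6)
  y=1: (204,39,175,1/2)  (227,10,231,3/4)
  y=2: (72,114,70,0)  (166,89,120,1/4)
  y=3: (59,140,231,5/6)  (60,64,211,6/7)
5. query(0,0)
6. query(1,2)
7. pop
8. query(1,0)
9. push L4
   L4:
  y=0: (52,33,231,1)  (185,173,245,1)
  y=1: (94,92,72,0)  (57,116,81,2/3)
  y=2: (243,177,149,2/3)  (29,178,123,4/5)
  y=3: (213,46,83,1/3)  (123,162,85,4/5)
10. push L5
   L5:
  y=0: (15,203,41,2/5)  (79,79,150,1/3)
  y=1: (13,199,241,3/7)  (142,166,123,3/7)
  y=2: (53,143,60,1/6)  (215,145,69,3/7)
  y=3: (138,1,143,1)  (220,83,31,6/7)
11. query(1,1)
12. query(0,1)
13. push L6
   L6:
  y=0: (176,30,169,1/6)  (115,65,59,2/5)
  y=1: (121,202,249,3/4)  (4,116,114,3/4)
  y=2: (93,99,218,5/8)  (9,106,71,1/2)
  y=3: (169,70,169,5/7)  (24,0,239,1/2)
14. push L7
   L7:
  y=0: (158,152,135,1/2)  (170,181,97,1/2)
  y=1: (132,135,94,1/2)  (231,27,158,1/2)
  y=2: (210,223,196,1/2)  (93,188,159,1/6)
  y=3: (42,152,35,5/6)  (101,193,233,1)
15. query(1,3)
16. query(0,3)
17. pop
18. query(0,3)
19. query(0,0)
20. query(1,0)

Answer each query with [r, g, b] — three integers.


at x=1,y=1 over L1,L2:
+L1 (α=1/4) → [89/2, 25, 97/2]
+L2 (α=3/4) → [305/8, 353/2, 1489/8]
= [38, 176, 186]

at x=0,y=0 over L1,L2,L3:
L1 α=0: [0, 0, 0]
L2 α=2/3: [118, 230/3, 502/3]
L3 α=3/5: [103, 2134/15, 505/3]
→ [103, 142, 168]

at x=1,y=2 over L1,L2,L3:
+L1 (α=1/7) → [48/7, 51/7, 28]
+L2 (α=1/2) → [570/7, 891/14, 53/2]
+L3 (α=1/4) → [718/7, 3919/56, 399/8]
rounded: [103, 70, 50]

(1,0) stack=L1,L2; from [0,0,0]:
after L1 α=3/7: [489/7, 108/7, 333/7]
after L2 α=1/2: [976/7, 61/7, 324/7]
= [139, 9, 46]

(1,1) stack=L1,L2,L4,L5; from [0,0,0]:
after L1 α=1/4: [89/2, 25, 97/2]
after L2 α=3/4: [305/8, 353/2, 1489/8]
after L4 α=2/3: [1217/24, 817/6, 2785/24]
after L5 α=3/7: [539/6, 3128/21, 4999/42]
= [90, 149, 119]

query (0,1) [L1,L2,L4,L5] — begin 0,0,0
+L1 (α=7/8) → [371/2, 133/4, 119/4]
+L2 (α=1/2) → [713/4, 249/8, 643/8]
+L4 (α=0) → [713/4, 249/8, 643/8]
+L5 (α=3/7) → [752/7, 1443/14, 2089/14]
rounded: [107, 103, 149]

at x=1,y=3 over L1,L2,L4,L5,L6,L7:
after L1 α=1/2: [42, 225/2, 45/2]
after L2 α=1/7: [59, 867/7, 310/7]
after L4 α=4/5: [551/5, 5403/35, 538/7]
after L5 α=6/7: [7151/35, 22833/245, 1840/49]
after L6 α=1/2: [7991/70, 22833/490, 13551/98]
after L7 α=1: [101, 193, 233]
= [101, 193, 233]

query (0,3) [L1,L2,L4,L5,L6,L7] — begin 0,0,0
L1 α=1/3: [118/3, 241/3, 110/3]
L2 α=1/5: [949/15, 212/3, 743/15]
L4 α=1/3: [5093/45, 562/9, 2731/45]
L5 α=1: [138, 1, 143]
L6 α=5/7: [1121/7, 352/7, 1131/7]
L7 α=5/6: [2591/42, 2836/21, 1178/21]
= [62, 135, 56]

query (0,3) [L1,L2,L4,L5,L6] — begin 0,0,0
+L1 (α=1/3) → [118/3, 241/3, 110/3]
+L2 (α=1/5) → [949/15, 212/3, 743/15]
+L4 (α=1/3) → [5093/45, 562/9, 2731/45]
+L5 (α=1) → [138, 1, 143]
+L6 (α=5/7) → [1121/7, 352/7, 1131/7]
→ [160, 50, 162]

query (0,0) [L1,L2,L4,L5,L6] — begin 0,0,0
+L1 (α=0) → [0, 0, 0]
+L2 (α=2/3) → [118, 230/3, 502/3]
+L4 (α=1) → [52, 33, 231]
+L5 (α=2/5) → [186/5, 101, 155]
+L6 (α=1/6) → [181/3, 535/6, 472/3]
= [60, 89, 157]

(1,0) stack=L1,L2,L4,L5,L6; from [0,0,0]:
+L1 (α=3/7) → [489/7, 108/7, 333/7]
+L2 (α=1/2) → [976/7, 61/7, 324/7]
+L4 (α=1) → [185, 173, 245]
+L5 (α=1/3) → [449/3, 425/3, 640/3]
+L6 (α=2/5) → [679/5, 111, 758/5]
= [136, 111, 152]


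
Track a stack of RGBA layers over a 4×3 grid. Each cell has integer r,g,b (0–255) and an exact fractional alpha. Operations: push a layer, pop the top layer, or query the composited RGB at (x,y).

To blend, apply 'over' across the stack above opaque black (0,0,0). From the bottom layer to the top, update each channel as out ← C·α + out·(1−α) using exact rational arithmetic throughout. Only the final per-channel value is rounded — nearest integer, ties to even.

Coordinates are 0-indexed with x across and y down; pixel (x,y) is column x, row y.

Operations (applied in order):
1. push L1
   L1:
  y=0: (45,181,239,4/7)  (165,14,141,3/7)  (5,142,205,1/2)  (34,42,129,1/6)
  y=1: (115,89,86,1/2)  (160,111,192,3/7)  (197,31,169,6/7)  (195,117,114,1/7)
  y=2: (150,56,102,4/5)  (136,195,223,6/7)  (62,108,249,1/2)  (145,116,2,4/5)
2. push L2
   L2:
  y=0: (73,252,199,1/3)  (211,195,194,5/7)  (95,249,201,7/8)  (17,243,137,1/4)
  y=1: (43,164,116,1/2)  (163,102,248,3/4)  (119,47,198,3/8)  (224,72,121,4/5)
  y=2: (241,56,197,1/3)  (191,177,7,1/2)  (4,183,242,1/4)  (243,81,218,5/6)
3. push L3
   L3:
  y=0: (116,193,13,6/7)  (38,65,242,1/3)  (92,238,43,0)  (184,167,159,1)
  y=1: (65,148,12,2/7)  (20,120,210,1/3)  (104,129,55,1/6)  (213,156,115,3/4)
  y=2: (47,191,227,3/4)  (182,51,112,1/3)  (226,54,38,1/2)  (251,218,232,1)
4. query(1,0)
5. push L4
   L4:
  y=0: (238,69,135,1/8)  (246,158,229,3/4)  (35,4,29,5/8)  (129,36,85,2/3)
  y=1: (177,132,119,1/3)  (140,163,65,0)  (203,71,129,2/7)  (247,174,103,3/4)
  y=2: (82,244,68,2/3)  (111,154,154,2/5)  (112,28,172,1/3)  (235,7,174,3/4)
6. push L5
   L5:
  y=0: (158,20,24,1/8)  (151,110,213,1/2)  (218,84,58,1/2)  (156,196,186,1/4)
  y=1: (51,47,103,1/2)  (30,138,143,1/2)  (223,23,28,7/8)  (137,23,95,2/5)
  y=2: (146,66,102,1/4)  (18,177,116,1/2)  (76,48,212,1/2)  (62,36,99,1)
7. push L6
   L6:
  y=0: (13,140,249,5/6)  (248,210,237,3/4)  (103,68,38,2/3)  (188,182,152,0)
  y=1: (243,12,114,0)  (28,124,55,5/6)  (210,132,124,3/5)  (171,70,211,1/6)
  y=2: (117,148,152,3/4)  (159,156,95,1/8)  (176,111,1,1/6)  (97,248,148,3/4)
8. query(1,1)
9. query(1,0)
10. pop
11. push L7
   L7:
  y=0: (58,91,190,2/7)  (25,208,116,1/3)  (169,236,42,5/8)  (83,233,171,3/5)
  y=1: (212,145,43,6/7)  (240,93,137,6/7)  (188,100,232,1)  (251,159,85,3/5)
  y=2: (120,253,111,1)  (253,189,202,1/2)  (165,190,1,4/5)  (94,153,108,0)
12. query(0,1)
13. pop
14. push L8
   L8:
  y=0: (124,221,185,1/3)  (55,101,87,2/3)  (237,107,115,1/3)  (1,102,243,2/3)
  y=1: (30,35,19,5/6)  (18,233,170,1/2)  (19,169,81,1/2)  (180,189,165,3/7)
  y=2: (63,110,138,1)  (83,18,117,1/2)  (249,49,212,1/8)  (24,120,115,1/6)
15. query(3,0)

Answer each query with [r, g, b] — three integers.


at x=1,y=0 over L1,L2,L3:
+L1 (α=3/7) → [495/7, 6, 423/7]
+L2 (α=5/7) → [8375/49, 141, 7636/49]
+L3 (α=1/3) → [6204/49, 347/3, 27130/147]
rounded: [127, 116, 185]

query (1,1) [L1,L2,L3,L4,L5,L6] — begin 0,0,0
after L1 α=3/7: [480/7, 333/7, 576/7]
after L2 α=3/4: [3903/28, 2475/28, 1446/7]
after L3 α=1/3: [4183/42, 1385/14, 1454/7]
after L4 α=0: [4183/42, 1385/14, 1454/7]
after L5 α=1/2: [5443/84, 3317/28, 2455/14]
after L6 α=5/6: [17203/504, 20677/168, 6305/84]
rounded: [34, 123, 75]

query (1,0) [L1,L2,L3,L4,L5,L6] — begin 0,0,0
after L1 α=3/7: [495/7, 6, 423/7]
after L2 α=5/7: [8375/49, 141, 7636/49]
after L3 α=1/3: [6204/49, 347/3, 27130/147]
after L4 α=3/4: [21183/98, 1769/12, 128119/588]
after L5 α=1/2: [35981/196, 3089/24, 253363/1176]
after L6 α=3/4: [181805/784, 18209/96, 1089499/4704]
= [232, 190, 232]

at x=0,y=1 over L1,L2,L3,L4,L5,L7:
+L1 (α=1/2) → [115/2, 89/2, 43]
+L2 (α=1/2) → [201/4, 417/4, 159/2]
+L3 (α=2/7) → [1525/28, 467/4, 843/14]
+L4 (α=1/3) → [4003/42, 731/6, 1676/21]
+L5 (α=1/2) → [6145/84, 1013/12, 3839/42]
+L7 (α=6/7) → [112993/588, 11453/84, 14675/294]
= [192, 136, 50]

at x=3,y=0 over L1,L2,L3,L4,L5,L8:
after L1 α=1/6: [17/3, 7, 43/2]
after L2 α=1/4: [17/2, 66, 403/8]
after L3 α=1: [184, 167, 159]
after L4 α=2/3: [442/3, 239/3, 329/3]
after L5 α=1/4: [299/2, 435/4, 515/4]
after L8 α=2/3: [101/2, 417/4, 2459/12]
= [50, 104, 205]


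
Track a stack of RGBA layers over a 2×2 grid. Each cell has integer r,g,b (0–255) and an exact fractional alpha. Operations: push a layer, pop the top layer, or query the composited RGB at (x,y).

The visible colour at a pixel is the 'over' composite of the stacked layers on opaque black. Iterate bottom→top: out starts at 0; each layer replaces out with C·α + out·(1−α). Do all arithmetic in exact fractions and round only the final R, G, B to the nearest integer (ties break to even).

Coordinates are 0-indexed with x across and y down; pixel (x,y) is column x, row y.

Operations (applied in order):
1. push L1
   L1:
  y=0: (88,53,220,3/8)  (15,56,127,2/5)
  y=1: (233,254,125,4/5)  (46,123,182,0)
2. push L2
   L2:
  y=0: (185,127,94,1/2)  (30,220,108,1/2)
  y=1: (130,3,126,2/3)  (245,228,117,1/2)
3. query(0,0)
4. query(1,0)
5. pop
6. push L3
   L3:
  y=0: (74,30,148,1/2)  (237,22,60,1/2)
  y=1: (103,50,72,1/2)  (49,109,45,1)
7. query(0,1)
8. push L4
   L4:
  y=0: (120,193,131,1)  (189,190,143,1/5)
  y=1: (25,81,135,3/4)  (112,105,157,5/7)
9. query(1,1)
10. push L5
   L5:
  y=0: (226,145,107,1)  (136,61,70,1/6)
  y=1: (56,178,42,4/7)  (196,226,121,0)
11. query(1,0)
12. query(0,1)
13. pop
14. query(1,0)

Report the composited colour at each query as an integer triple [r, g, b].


(0,0) stack=L1,L2; from [0,0,0]:
+L1 (α=3/8) → [33, 159/8, 165/2]
+L2 (α=1/2) → [109, 1175/16, 353/4]
= [109, 73, 88]

query (1,0) [L1,L2] — begin 0,0,0
L1 α=2/5: [6, 112/5, 254/5]
L2 α=1/2: [18, 606/5, 397/5]
rounded: [18, 121, 79]

query (0,1) [L1,L3] — begin 0,0,0
after L1 α=4/5: [932/5, 1016/5, 100]
after L3 α=1/2: [1447/10, 633/5, 86]
rounded: [145, 127, 86]

at x=1,y=1 over L1,L3,L4:
after L1 α=0: [0, 0, 0]
after L3 α=1: [49, 109, 45]
after L4 α=5/7: [94, 743/7, 125]
rounded: [94, 106, 125]

query (1,0) [L1,L3,L4,L5] — begin 0,0,0
+L1 (α=2/5) → [6, 112/5, 254/5]
+L3 (α=1/2) → [243/2, 111/5, 277/5]
+L4 (α=1/5) → [135, 1394/25, 1823/25]
+L5 (α=1/6) → [811/6, 1699/30, 2173/30]
→ [135, 57, 72]

(0,1) stack=L1,L3,L4,L5; from [0,0,0]:
L1 α=4/5: [932/5, 1016/5, 100]
L3 α=1/2: [1447/10, 633/5, 86]
L4 α=3/4: [2197/40, 462/5, 491/4]
L5 α=4/7: [15551/280, 4946/35, 2145/28]
rounded: [56, 141, 77]

query (1,0) [L1,L3,L4] — begin 0,0,0
L1 α=2/5: [6, 112/5, 254/5]
L3 α=1/2: [243/2, 111/5, 277/5]
L4 α=1/5: [135, 1394/25, 1823/25]
→ [135, 56, 73]


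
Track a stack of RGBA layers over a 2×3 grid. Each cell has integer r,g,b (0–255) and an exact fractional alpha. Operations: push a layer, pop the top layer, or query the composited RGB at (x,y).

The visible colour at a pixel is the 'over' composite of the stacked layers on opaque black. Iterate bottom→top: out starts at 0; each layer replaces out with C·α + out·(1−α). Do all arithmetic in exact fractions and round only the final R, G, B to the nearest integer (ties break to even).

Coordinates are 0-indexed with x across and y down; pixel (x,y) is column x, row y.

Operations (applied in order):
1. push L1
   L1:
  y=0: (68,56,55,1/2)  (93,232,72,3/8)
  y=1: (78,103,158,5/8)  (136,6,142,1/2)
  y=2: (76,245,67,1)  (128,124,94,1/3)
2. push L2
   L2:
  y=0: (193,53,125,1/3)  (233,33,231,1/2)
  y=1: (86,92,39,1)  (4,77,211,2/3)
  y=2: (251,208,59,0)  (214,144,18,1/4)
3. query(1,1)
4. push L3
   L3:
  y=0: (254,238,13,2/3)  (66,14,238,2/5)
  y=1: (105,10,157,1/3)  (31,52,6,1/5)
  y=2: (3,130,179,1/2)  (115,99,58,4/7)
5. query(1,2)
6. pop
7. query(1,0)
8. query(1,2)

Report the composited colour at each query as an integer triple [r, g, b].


query (1,1) [L1,L2] — begin 0,0,0
+L1 (α=1/2) → [68, 3, 71]
+L2 (α=2/3) → [76/3, 157/3, 493/3]
= [25, 52, 164]

(1,2) stack=L1,L2,L3; from [0,0,0]:
L1 α=1/3: [128/3, 124/3, 94/3]
L2 α=1/4: [171/2, 67, 28]
L3 α=4/7: [1433/14, 597/7, 316/7]
= [102, 85, 45]

query (1,0) [L1,L2] — begin 0,0,0
+L1 (α=3/8) → [279/8, 87, 27]
+L2 (α=1/2) → [2143/16, 60, 129]
rounded: [134, 60, 129]

query (1,2) [L1,L2] — begin 0,0,0
after L1 α=1/3: [128/3, 124/3, 94/3]
after L2 α=1/4: [171/2, 67, 28]
→ [86, 67, 28]


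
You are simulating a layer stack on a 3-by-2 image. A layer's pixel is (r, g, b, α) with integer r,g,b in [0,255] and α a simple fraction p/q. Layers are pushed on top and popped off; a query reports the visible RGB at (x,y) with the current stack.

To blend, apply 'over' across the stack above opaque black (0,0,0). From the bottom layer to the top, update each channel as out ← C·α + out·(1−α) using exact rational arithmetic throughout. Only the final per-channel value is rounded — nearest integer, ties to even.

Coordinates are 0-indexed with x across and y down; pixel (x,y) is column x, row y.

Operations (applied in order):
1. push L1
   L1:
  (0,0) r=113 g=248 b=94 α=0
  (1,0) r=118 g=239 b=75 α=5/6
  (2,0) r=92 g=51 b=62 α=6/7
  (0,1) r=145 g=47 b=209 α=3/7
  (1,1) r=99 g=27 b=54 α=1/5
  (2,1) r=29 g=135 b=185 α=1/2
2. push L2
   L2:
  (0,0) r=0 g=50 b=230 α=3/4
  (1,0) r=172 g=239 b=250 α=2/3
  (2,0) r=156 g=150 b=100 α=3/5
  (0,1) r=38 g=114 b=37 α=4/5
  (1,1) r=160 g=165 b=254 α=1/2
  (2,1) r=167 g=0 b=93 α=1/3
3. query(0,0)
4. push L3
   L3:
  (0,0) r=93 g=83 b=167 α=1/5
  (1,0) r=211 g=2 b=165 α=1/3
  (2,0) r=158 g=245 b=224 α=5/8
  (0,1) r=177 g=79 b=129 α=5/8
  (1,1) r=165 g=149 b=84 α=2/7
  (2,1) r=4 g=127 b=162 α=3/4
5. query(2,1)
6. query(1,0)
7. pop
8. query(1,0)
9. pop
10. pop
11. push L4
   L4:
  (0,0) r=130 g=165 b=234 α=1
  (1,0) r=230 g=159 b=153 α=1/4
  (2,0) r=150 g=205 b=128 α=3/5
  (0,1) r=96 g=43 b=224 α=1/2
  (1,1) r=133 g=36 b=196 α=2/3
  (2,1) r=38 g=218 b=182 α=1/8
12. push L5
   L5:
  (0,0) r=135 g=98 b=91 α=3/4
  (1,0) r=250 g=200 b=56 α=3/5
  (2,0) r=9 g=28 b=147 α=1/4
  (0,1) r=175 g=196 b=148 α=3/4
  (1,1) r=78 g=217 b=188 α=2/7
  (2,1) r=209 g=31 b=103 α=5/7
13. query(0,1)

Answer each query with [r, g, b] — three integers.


at x=0,y=0 over L1,L2:
+L1 (α=0) → [0, 0, 0]
+L2 (α=3/4) → [0, 75/2, 345/2]
→ [0, 38, 172]

query (2,1) [L1,L2,L3] — begin 0,0,0
+L1 (α=1/2) → [29/2, 135/2, 185/2]
+L2 (α=1/3) → [196/3, 45, 278/3]
+L3 (α=3/4) → [58/3, 213/2, 434/3]
rounded: [19, 106, 145]

at x=1,y=0 over L1,L2,L3:
after L1 α=5/6: [295/3, 1195/6, 125/2]
after L2 α=2/3: [1327/9, 4063/18, 375/2]
after L3 α=1/3: [4553/27, 4081/27, 180]
rounded: [169, 151, 180]

query (1,0) [L1,L2] — begin 0,0,0
L1 α=5/6: [295/3, 1195/6, 125/2]
L2 α=2/3: [1327/9, 4063/18, 375/2]
→ [147, 226, 188]

query (0,1) [L4,L5] — begin 0,0,0
L4 α=1/2: [48, 43/2, 112]
L5 α=3/4: [573/4, 1219/8, 139]
= [143, 152, 139]


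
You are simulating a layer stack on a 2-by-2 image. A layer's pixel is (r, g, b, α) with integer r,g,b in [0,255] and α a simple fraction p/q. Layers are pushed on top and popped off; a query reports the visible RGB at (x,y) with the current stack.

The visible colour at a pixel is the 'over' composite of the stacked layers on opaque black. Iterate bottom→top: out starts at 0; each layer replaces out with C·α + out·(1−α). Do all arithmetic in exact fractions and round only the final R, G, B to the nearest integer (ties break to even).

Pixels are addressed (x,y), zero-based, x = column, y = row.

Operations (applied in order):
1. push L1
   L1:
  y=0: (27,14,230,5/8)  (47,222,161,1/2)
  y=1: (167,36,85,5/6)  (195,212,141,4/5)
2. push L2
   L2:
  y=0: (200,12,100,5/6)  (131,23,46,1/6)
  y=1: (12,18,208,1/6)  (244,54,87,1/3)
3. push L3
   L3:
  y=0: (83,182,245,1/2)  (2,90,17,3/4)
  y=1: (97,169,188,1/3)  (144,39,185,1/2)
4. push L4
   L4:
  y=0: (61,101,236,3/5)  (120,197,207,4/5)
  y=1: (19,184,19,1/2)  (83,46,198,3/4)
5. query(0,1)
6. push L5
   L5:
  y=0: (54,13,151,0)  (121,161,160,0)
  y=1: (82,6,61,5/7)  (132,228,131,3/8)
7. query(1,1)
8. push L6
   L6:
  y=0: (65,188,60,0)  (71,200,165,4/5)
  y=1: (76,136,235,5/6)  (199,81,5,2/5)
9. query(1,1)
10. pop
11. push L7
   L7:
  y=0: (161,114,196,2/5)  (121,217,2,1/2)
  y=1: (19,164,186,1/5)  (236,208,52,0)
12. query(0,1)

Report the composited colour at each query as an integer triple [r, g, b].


query (0,1) [L1,L2,L3,L4] — begin 0,0,0
L1 α=5/6: [835/6, 30, 425/6]
L2 α=1/6: [4247/36, 28, 3373/36]
L3 α=1/3: [5993/54, 75, 6757/54]
L4 α=1/2: [7019/108, 259/2, 7783/108]
= [65, 130, 72]

query (1,1) [L1,L2,L3,L4,L5] — begin 0,0,0
L1 α=4/5: [156, 848/5, 564/5]
L2 α=1/3: [556/3, 1966/15, 521/5]
L3 α=1/2: [494/3, 2551/30, 723/5]
L4 α=3/4: [1241/12, 6691/120, 3693/20]
L5 α=3/8: [10957/96, 23107/192, 5265/32]
= [114, 120, 165]

query (1,1) [L1,L2,L3,L4,L5,L6] — begin 0,0,0
L1 α=4/5: [156, 848/5, 564/5]
L2 α=1/3: [556/3, 1966/15, 521/5]
L3 α=1/2: [494/3, 2551/30, 723/5]
L4 α=3/4: [1241/12, 6691/120, 3693/20]
L5 α=3/8: [10957/96, 23107/192, 5265/32]
L6 α=2/5: [23693/160, 6695/64, 3223/32]
→ [148, 105, 101]

at x=0,y=1 over L1,L2,L3,L4,L5,L7:
+L1 (α=5/6) → [835/6, 30, 425/6]
+L2 (α=1/6) → [4247/36, 28, 3373/36]
+L3 (α=1/3) → [5993/54, 75, 6757/54]
+L4 (α=1/2) → [7019/108, 259/2, 7783/108]
+L5 (α=5/7) → [29159/378, 289/7, 24253/378]
+L7 (α=1/5) → [61909/945, 2304/35, 16732/189]
= [66, 66, 89]


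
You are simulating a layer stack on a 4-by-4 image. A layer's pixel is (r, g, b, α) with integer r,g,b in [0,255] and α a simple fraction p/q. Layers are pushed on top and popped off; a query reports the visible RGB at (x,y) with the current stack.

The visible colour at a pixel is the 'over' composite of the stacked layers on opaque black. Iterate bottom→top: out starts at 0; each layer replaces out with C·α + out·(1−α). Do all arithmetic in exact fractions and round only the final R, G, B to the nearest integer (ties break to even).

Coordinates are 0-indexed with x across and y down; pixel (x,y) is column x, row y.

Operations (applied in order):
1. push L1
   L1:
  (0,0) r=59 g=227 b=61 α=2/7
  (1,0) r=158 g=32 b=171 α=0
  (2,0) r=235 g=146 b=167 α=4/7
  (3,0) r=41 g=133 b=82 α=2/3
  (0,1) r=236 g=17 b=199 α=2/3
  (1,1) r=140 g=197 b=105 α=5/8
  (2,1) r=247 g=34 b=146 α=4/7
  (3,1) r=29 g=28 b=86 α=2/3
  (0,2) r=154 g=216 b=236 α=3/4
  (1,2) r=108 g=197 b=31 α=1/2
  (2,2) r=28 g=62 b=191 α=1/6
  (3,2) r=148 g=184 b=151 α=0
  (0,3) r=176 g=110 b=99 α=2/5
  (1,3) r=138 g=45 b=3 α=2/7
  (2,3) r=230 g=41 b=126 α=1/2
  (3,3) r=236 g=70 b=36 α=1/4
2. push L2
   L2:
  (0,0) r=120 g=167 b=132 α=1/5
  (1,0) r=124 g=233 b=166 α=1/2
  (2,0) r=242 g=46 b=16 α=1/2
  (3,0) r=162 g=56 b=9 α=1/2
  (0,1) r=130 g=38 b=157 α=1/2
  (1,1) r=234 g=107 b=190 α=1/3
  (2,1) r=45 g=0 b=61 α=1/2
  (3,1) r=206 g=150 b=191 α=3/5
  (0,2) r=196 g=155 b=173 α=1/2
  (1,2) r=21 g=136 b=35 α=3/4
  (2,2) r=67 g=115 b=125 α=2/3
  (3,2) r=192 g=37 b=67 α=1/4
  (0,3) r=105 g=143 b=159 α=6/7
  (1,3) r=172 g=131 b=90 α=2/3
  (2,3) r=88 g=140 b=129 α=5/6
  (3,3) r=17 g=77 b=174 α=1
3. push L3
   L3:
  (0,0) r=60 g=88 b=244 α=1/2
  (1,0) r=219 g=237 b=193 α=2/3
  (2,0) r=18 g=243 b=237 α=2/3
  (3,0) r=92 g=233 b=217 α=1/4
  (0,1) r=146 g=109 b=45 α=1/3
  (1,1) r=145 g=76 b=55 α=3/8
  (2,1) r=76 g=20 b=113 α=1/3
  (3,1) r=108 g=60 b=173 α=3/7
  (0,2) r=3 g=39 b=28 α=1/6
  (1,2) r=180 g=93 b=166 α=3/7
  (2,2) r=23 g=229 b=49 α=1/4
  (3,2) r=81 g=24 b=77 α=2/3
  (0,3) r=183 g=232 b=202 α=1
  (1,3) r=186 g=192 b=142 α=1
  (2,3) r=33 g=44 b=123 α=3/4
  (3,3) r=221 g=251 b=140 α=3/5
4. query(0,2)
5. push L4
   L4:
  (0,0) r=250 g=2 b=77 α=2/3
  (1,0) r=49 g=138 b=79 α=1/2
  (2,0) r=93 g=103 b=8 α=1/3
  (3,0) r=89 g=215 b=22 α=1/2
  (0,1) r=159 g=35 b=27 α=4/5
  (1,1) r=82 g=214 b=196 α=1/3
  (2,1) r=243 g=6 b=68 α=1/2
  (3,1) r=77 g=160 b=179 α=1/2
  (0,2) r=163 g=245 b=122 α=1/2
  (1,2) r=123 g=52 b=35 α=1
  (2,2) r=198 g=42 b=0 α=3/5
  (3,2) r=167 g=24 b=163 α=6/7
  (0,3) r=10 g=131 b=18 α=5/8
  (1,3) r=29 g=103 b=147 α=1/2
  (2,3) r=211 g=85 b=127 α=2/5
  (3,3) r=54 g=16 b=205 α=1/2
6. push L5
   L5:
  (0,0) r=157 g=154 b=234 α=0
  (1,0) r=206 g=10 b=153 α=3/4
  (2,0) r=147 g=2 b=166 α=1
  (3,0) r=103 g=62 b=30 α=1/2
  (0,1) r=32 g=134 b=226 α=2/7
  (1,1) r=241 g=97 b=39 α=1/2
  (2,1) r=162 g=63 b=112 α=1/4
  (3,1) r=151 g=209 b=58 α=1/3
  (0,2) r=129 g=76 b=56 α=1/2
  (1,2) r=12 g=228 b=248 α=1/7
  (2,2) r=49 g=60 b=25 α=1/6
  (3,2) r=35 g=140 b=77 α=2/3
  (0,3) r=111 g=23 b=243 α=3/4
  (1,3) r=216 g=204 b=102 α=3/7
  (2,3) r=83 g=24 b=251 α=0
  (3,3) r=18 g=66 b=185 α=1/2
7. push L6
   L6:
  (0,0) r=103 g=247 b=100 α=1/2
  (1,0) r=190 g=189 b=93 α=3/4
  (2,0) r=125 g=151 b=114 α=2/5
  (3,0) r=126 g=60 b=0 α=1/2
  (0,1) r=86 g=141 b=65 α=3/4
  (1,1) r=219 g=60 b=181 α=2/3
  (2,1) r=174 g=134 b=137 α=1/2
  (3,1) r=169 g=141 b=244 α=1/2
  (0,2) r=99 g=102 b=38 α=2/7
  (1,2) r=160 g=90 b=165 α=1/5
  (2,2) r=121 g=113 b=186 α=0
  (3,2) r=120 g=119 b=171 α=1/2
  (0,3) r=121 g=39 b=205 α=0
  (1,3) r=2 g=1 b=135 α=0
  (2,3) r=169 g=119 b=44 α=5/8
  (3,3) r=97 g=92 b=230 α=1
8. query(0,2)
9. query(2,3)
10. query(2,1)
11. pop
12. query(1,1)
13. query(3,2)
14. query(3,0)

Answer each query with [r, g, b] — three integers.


(0,2) stack=L1,L2,L3; from [0,0,0]:
after L1 α=3/4: [231/2, 162, 177]
after L2 α=1/2: [623/4, 317/2, 175]
after L3 α=1/6: [3127/24, 1663/12, 301/2]
→ [130, 139, 150]

query (0,2) [L1,L2,L3,L4,L5,L6] — begin 0,0,0
+L1 (α=3/4) → [231/2, 162, 177]
+L2 (α=1/2) → [623/4, 317/2, 175]
+L3 (α=1/6) → [3127/24, 1663/12, 301/2]
+L4 (α=1/2) → [7039/48, 4603/24, 545/4]
+L5 (α=1/2) → [13231/96, 6427/48, 769/8]
+L6 (α=2/7) → [85163/672, 41927/336, 4453/56]
→ [127, 125, 80]

at x=2,y=3 over L1,L2,L3,L4,L5,L6:
L1 α=1/2: [115, 41/2, 63]
L2 α=5/6: [185/2, 1441/12, 118]
L3 α=3/4: [383/8, 3025/48, 487/4]
L4 α=2/5: [905/8, 1149/16, 2477/20]
L5 α=0: [905/8, 1149/16, 2477/20]
L6 α=5/8: [9475/64, 12967/128, 11831/160]
→ [148, 101, 74]

query (2,1) [L1,L2,L3,L4,L5,L6] — begin 0,0,0
L1 α=4/7: [988/7, 136/7, 584/7]
L2 α=1/2: [1303/14, 68/7, 1011/14]
L3 α=1/3: [1835/21, 92/7, 1802/21]
L4 α=1/2: [3469/21, 67/7, 1615/21]
L5 α=1/4: [4603/28, 321/14, 2399/28]
L6 α=1/2: [9475/56, 2197/28, 6235/56]
= [169, 78, 111]

query (1,1) [L1,L2,L3,L4,L5] — begin 0,0,0
+L1 (α=5/8) → [175/2, 985/8, 525/8]
+L2 (α=1/3) → [409/3, 471/4, 1285/12]
+L3 (α=3/8) → [1675/12, 3267/32, 8405/96]
+L4 (α=1/3) → [2167/18, 6691/48, 17813/144]
+L5 (α=1/2) → [6505/36, 11347/96, 23429/288]
→ [181, 118, 81]

at x=3,y=2 over L1,L2,L3,L4,L5:
after L1 α=0: [0, 0, 0]
after L2 α=1/4: [48, 37/4, 67/4]
after L3 α=2/3: [70, 229/12, 683/12]
after L4 α=6/7: [1072/7, 1957/84, 12419/84]
after L5 α=2/3: [1562/21, 25477/252, 25355/252]
rounded: [74, 101, 101]

at x=3,y=0 over L1,L2,L3,L4,L5:
L1 α=2/3: [82/3, 266/3, 164/3]
L2 α=1/2: [284/3, 217/3, 191/6]
L3 α=1/4: [94, 225/2, 625/8]
L4 α=1/2: [183/2, 655/4, 801/16]
L5 α=1/2: [389/4, 903/8, 1281/32]
rounded: [97, 113, 40]


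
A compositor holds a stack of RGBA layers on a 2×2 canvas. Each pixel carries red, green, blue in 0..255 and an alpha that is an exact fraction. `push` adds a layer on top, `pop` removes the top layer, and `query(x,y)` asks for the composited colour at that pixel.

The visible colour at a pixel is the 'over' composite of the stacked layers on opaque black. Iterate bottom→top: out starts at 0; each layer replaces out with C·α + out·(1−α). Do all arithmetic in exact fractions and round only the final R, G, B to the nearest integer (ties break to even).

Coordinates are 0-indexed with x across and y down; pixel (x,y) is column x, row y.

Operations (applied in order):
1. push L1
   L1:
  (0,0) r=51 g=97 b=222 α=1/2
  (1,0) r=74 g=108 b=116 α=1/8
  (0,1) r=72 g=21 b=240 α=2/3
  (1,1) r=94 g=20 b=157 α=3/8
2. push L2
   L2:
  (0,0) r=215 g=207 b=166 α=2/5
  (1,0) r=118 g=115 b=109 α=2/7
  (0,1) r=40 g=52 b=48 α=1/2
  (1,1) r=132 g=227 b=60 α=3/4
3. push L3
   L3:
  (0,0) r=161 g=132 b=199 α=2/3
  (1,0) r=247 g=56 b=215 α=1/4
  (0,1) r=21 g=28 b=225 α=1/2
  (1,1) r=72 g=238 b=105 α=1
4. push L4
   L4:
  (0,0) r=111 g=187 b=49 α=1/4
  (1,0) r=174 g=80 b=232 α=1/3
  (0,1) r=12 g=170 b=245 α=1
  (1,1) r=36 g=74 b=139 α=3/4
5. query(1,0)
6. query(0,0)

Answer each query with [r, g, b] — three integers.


(1,0) stack=L1,L2,L3,L4; from [0,0,0]:
+L1 (α=1/8) → [37/4, 27/2, 29/2]
+L2 (α=2/7) → [1129/28, 85/2, 83/2]
+L3 (α=1/4) → [10303/112, 367/8, 679/8]
+L4 (α=1/3) → [20047/168, 229/4, 1607/12]
rounded: [119, 57, 134]

(0,0) stack=L1,L2,L3,L4; from [0,0,0]:
L1 α=1/2: [51/2, 97/2, 111]
L2 α=2/5: [1013/10, 1119/10, 133]
L3 α=2/3: [1411/10, 1253/10, 177]
L4 α=1/4: [5343/40, 5629/40, 145]
= [134, 141, 145]


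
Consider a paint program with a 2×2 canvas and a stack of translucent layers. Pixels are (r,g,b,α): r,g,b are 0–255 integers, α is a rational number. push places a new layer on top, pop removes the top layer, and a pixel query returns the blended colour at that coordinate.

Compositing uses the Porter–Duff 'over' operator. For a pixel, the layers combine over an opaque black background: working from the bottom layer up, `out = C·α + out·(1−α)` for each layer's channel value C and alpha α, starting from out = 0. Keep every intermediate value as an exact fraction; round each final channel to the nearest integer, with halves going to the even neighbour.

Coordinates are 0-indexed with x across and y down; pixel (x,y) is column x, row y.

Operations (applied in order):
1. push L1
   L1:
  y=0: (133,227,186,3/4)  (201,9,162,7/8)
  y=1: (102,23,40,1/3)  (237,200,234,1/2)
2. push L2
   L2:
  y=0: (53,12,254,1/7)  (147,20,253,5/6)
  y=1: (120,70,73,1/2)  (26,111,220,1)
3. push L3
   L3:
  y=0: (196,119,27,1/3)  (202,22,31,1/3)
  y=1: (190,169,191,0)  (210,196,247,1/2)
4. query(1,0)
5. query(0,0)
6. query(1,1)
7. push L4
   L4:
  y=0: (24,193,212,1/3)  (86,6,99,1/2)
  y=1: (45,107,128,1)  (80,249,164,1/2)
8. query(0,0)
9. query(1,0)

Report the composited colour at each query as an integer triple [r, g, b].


query (1,0) [L1,L2,L3] — begin 0,0,0
+L1 (α=7/8) → [1407/8, 63/8, 567/4]
+L2 (α=5/6) → [2429/16, 863/48, 5627/24]
+L3 (α=1/3) → [4045/24, 1391/72, 5999/36]
= [169, 19, 167]

at x=0,y=0 over L1,L2,L3:
after L1 α=3/4: [399/4, 681/4, 279/2]
after L2 α=1/7: [1303/14, 2067/14, 1091/7]
after L3 α=1/3: [2675/21, 2900/21, 2371/21]
= [127, 138, 113]

at x=1,y=1 over L1,L2,L3:
+L1 (α=1/2) → [237/2, 100, 117]
+L2 (α=1) → [26, 111, 220]
+L3 (α=1/2) → [118, 307/2, 467/2]
= [118, 154, 234]

at x=0,y=0 over L1,L2,L3,L4:
L1 α=3/4: [399/4, 681/4, 279/2]
L2 α=1/7: [1303/14, 2067/14, 1091/7]
L3 α=1/3: [2675/21, 2900/21, 2371/21]
L4 α=1/3: [5854/63, 9853/63, 9194/63]
rounded: [93, 156, 146]

query (1,0) [L1,L2,L3,L4] — begin 0,0,0
+L1 (α=7/8) → [1407/8, 63/8, 567/4]
+L2 (α=5/6) → [2429/16, 863/48, 5627/24]
+L3 (α=1/3) → [4045/24, 1391/72, 5999/36]
+L4 (α=1/2) → [6109/48, 1823/144, 9563/72]
→ [127, 13, 133]


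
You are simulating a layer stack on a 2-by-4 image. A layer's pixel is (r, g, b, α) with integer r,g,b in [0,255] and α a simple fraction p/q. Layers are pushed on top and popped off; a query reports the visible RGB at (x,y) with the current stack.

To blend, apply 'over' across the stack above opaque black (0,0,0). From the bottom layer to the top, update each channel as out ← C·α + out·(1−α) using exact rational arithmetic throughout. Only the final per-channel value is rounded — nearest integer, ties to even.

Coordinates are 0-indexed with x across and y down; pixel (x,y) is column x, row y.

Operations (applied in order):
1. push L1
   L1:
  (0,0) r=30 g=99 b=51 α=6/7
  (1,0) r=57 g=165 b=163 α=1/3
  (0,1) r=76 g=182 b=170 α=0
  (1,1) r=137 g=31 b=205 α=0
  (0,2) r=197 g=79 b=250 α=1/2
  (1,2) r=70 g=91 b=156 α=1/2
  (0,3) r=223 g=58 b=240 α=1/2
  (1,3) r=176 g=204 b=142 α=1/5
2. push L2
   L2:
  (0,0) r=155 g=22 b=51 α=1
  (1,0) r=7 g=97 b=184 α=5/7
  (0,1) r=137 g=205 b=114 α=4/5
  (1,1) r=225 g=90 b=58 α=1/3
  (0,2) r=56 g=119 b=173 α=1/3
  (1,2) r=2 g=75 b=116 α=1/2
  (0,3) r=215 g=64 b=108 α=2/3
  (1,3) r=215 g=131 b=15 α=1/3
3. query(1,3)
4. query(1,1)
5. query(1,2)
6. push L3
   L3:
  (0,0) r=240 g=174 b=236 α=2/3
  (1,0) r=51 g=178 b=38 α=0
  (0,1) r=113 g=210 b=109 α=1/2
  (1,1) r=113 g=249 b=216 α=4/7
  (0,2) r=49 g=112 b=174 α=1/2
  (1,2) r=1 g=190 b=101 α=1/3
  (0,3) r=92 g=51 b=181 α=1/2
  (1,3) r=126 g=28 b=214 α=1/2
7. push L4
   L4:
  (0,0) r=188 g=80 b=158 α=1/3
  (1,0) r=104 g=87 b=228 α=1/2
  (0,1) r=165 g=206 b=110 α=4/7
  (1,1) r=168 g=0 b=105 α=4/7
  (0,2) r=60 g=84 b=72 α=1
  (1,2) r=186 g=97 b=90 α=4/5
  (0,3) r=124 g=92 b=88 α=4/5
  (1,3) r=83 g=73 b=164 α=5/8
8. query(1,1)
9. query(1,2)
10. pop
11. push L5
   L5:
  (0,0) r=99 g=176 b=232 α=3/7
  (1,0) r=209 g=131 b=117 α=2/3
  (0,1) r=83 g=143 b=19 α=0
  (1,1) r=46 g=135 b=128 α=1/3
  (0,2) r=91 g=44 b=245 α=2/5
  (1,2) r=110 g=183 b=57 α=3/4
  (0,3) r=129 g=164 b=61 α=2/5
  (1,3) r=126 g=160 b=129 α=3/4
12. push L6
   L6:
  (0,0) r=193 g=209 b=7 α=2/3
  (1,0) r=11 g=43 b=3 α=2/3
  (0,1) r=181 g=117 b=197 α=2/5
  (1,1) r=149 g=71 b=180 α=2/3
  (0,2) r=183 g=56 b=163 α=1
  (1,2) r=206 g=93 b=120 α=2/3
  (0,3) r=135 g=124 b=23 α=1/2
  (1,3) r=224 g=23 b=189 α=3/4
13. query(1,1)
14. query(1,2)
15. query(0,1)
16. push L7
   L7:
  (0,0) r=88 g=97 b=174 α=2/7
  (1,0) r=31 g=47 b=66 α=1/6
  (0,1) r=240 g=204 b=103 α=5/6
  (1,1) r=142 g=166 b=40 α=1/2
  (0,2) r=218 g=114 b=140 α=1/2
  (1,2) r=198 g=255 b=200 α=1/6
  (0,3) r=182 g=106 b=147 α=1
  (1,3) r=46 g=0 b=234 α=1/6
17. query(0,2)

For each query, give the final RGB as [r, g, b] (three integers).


(1,3) stack=L1,L2; from [0,0,0]:
after L1 α=1/5: [176/5, 204/5, 142/5]
after L2 α=1/3: [1427/15, 1063/15, 359/15]
= [95, 71, 24]

at x=1,y=1 over L1,L2:
+L1 (α=0) → [0, 0, 0]
+L2 (α=1/3) → [75, 30, 58/3]
rounded: [75, 30, 19]

at x=1,y=2 over L1,L2:
+L1 (α=1/2) → [35, 91/2, 78]
+L2 (α=1/2) → [37/2, 241/4, 97]
= [18, 60, 97]

(1,1) stack=L1,L2,L3,L4; from [0,0,0]:
+L1 (α=0) → [0, 0, 0]
+L2 (α=1/3) → [75, 30, 58/3]
+L3 (α=4/7) → [677/7, 1086/7, 922/7]
+L4 (α=4/7) → [6735/49, 3258/49, 5706/49]
→ [137, 66, 116]

(1,2) stack=L1,L2,L3,L4; from [0,0,0]:
+L1 (α=1/2) → [35, 91/2, 78]
+L2 (α=1/2) → [37/2, 241/4, 97]
+L3 (α=1/3) → [38/3, 207/2, 295/3]
+L4 (α=4/5) → [454/3, 983/10, 275/3]
= [151, 98, 92]

at x=1,y=1 over L1,L2,L3,L5,L6:
L1 α=0: [0, 0, 0]
L2 α=1/3: [75, 30, 58/3]
L3 α=4/7: [677/7, 1086/7, 922/7]
L5 α=1/3: [1676/21, 1039/7, 2740/21]
L6 α=2/3: [7934/63, 2033/21, 10300/63]
rounded: [126, 97, 163]

(1,2) stack=L1,L2,L3,L5,L6; from [0,0,0]:
L1 α=1/2: [35, 91/2, 78]
L2 α=1/2: [37/2, 241/4, 97]
L3 α=1/3: [38/3, 207/2, 295/3]
L5 α=3/4: [257/3, 1305/8, 202/3]
L6 α=2/3: [1493/9, 931/8, 922/9]
= [166, 116, 102]

at x=0,y=1 over L1,L2,L3,L5,L6:
after L1 α=0: [0, 0, 0]
after L2 α=4/5: [548/5, 164, 456/5]
after L3 α=1/2: [1113/10, 187, 1001/10]
after L5 α=0: [1113/10, 187, 1001/10]
after L6 α=2/5: [6959/50, 159, 6943/50]
→ [139, 159, 139]

(0,2) stack=L1,L2,L3,L5,L6,L7; from [0,0,0]:
L1 α=1/2: [197/2, 79/2, 125]
L2 α=1/3: [253/3, 66, 141]
L3 α=1/2: [200/3, 89, 315/2]
L5 α=2/5: [382/5, 71, 385/2]
L6 α=1: [183, 56, 163]
L7 α=1/2: [401/2, 85, 303/2]
→ [200, 85, 152]


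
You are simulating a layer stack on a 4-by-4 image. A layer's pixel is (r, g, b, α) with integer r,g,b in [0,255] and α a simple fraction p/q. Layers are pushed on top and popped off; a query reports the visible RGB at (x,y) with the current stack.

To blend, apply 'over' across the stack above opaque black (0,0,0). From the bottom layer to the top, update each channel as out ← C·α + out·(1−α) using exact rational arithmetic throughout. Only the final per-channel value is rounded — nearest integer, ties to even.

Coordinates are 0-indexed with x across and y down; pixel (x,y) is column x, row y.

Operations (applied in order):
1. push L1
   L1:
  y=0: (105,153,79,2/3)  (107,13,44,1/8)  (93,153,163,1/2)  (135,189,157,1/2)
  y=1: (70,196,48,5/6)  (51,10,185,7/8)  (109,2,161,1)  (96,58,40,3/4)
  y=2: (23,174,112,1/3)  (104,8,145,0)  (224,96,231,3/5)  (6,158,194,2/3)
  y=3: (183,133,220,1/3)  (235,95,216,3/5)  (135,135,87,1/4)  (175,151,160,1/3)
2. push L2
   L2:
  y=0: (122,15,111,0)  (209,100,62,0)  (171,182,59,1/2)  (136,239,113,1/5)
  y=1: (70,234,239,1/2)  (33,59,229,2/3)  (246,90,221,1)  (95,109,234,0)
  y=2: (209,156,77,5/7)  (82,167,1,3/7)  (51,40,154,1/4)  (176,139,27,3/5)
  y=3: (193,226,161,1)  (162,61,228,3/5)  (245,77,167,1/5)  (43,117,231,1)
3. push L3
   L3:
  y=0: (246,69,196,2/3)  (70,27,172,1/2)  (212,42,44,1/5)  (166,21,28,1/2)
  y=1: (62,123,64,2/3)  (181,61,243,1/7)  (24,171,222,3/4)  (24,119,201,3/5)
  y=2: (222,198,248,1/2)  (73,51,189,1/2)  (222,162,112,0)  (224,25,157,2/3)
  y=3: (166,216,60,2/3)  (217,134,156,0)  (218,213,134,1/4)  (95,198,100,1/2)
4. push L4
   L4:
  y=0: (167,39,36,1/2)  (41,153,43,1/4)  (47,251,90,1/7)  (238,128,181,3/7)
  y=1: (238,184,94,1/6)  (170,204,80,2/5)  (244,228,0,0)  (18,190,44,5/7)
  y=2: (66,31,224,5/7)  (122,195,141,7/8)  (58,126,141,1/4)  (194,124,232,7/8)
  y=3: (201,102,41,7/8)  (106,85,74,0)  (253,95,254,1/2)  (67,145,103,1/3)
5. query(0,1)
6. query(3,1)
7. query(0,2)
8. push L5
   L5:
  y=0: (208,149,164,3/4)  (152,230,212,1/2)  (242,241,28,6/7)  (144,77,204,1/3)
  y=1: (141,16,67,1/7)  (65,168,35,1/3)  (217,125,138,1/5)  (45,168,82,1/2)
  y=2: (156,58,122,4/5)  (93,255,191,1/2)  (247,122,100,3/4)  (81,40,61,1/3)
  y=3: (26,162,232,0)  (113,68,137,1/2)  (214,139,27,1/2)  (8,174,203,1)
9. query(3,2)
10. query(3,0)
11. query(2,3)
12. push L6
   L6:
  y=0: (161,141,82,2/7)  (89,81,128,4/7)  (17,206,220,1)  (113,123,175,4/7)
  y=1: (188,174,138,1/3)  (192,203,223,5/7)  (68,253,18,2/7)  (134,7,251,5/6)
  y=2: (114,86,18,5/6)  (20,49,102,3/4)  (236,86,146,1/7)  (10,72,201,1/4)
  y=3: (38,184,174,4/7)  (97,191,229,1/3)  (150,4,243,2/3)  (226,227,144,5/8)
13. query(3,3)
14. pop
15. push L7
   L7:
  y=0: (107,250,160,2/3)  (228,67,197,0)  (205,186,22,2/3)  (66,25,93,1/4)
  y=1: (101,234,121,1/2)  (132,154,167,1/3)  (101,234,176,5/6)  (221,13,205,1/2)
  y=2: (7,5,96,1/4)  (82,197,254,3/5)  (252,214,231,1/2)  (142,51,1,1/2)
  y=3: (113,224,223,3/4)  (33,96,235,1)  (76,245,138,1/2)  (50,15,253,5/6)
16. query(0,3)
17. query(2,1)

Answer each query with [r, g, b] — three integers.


(0,1) stack=L1,L2,L3,L4; from [0,0,0]:
L1 α=5/6: [175/3, 490/3, 40]
L2 α=1/2: [385/6, 596/3, 279/2]
L3 α=2/3: [1129/18, 1334/9, 535/6]
L4 α=1/6: [9929/108, 4163/27, 3239/36]
= [92, 154, 90]

query (3,1) [L1,L2,L3,L4] — begin 0,0,0
L1 α=3/4: [72, 87/2, 30]
L2 α=0: [72, 87/2, 30]
L3 α=3/5: [216/5, 444/5, 663/5]
L4 α=5/7: [126/5, 5638/35, 2426/35]
→ [25, 161, 69]

query (0,2) [L1,L2,L3,L4] — begin 0,0,0
after L1 α=1/3: [23/3, 58, 112/3]
after L2 α=5/7: [3181/21, 128, 197/3]
after L3 α=1/2: [7843/42, 163, 941/6]
after L4 α=5/7: [14773/147, 481/7, 4301/21]
= [100, 69, 205]

at x=3,y=2 over L1,L2,L3,L4,L5:
after L1 α=2/3: [4, 316/3, 388/3]
after L2 α=3/5: [536/5, 1883/15, 1019/15]
after L3 α=2/3: [2776/15, 2633/45, 5729/45]
after L4 α=7/8: [11573/60, 41693/360, 78809/360]
after L5 α=1/3: [14003/90, 48893/540, 89789/540]
= [156, 91, 166]

(3,0) stack=L1,L2,L3,L4,L5; from [0,0,0]:
L1 α=1/2: [135/2, 189/2, 157/2]
L2 α=1/5: [406/5, 617/5, 427/5]
L3 α=1/2: [618/5, 361/5, 567/10]
L4 α=3/7: [6042/35, 3364/35, 3849/35]
L5 α=1/3: [5708/35, 3141/35, 4946/35]
= [163, 90, 141]

(2,3) stack=L1,L2,L3,L4,L5; from [0,0,0]:
+L1 (α=1/4) → [135/4, 135/4, 87/4]
+L2 (α=1/5) → [76, 212/5, 254/5]
+L3 (α=1/4) → [223/2, 1701/20, 358/5]
+L4 (α=1/2) → [729/4, 3601/40, 814/5]
+L5 (α=1/2) → [1585/8, 9161/80, 949/10]
= [198, 115, 95]

(3,3) stack=L1,L2,L3,L4,L5,L6; from [0,0,0]:
+L1 (α=1/3) → [175/3, 151/3, 160/3]
+L2 (α=1) → [43, 117, 231]
+L3 (α=1/2) → [69, 315/2, 331/2]
+L4 (α=1/3) → [205/3, 460/3, 434/3]
+L5 (α=1) → [8, 174, 203]
+L6 (α=5/8) → [577/4, 1657/8, 1329/8]
rounded: [144, 207, 166]

at x=0,y=3 over L1,L2,L3,L4,L5,L7:
L1 α=1/3: [61, 133/3, 220/3]
L2 α=1: [193, 226, 161]
L3 α=2/3: [175, 658/3, 281/3]
L4 α=7/8: [791/4, 350/3, 571/12]
L5 α=0: [791/4, 350/3, 571/12]
L7 α=3/4: [2147/16, 1183/6, 8599/48]
= [134, 197, 179]

(2,1) stack=L1,L2,L3,L4,L5,L7; from [0,0,0]:
after L1 α=1: [109, 2, 161]
after L2 α=1: [246, 90, 221]
after L3 α=3/4: [159/2, 603/4, 887/4]
after L4 α=0: [159/2, 603/4, 887/4]
after L5 α=1/5: [107, 728/5, 205]
after L7 α=5/6: [102, 3289/15, 1085/6]
rounded: [102, 219, 181]


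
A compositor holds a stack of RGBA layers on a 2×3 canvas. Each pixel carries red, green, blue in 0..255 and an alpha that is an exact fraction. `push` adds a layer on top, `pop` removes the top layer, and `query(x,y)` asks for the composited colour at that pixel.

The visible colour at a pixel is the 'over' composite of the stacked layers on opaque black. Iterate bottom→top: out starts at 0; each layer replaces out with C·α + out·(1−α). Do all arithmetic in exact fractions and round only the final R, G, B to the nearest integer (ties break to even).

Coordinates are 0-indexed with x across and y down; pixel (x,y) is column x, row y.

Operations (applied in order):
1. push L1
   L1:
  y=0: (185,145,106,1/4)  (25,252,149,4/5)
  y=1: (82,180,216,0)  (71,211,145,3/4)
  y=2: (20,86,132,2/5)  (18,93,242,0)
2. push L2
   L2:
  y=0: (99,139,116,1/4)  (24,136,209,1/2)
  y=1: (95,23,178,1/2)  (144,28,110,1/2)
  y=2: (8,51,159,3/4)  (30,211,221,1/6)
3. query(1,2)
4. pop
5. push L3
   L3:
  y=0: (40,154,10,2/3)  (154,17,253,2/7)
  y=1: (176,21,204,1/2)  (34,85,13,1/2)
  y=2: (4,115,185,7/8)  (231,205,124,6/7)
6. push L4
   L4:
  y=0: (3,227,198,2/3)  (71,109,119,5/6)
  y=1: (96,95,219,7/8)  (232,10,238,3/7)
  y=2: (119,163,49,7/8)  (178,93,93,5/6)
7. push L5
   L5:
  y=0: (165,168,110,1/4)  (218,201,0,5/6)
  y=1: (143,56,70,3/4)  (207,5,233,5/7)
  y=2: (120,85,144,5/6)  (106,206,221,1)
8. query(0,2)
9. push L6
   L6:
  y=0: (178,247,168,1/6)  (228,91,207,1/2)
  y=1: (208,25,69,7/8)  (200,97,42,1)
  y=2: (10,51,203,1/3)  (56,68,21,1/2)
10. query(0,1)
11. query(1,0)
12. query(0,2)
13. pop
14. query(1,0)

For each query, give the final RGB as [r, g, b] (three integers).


query (1,2) [L1,L2] — begin 0,0,0
L1 α=0: [0, 0, 0]
L2 α=1/6: [5, 211/6, 221/6]
rounded: [5, 35, 37]

at x=0,y=2 over L1,L3,L4,L5:
after L1 α=2/5: [8, 172/5, 264/5]
after L3 α=7/8: [9/2, 4197/40, 6739/40]
after L4 α=7/8: [1675/16, 49837/320, 20459/320]
after L5 α=5/6: [11275/96, 185837/1920, 250859/1920]
rounded: [117, 97, 131]

at x=0,y=1 over L1,L3,L4,L5,L6:
after L1 α=0: [0, 0, 0]
after L3 α=1/2: [88, 21/2, 102]
after L4 α=7/8: [95, 1351/16, 1635/8]
after L5 α=3/4: [131, 4039/64, 3315/32]
after L6 α=7/8: [1587/8, 15239/512, 18771/256]
→ [198, 30, 73]

(1,0) stack=L1,L3,L4,L5,L6; from [0,0,0]:
+L1 (α=4/5) → [20, 1008/5, 596/5]
+L3 (α=2/7) → [408/7, 1042/7, 1102/7]
+L4 (α=5/6) → [2893/42, 1619/14, 5267/42]
+L5 (α=5/6) → [48673/252, 15689/84, 5267/252]
+L6 (α=1/2) → [106129/504, 23333/168, 57431/504]
rounded: [211, 139, 114]

query (0,2) [L1,L3,L4,L5,L6] — begin 0,0,0
L1 α=2/5: [8, 172/5, 264/5]
L3 α=7/8: [9/2, 4197/40, 6739/40]
L4 α=7/8: [1675/16, 49837/320, 20459/320]
L5 α=5/6: [11275/96, 185837/1920, 250859/1920]
L6 α=1/3: [11755/144, 234797/2880, 445739/2880]
= [82, 82, 155]

query (1,0) [L1,L3,L4,L5] — begin 0,0,0
after L1 α=4/5: [20, 1008/5, 596/5]
after L3 α=2/7: [408/7, 1042/7, 1102/7]
after L4 α=5/6: [2893/42, 1619/14, 5267/42]
after L5 α=5/6: [48673/252, 15689/84, 5267/252]
= [193, 187, 21]


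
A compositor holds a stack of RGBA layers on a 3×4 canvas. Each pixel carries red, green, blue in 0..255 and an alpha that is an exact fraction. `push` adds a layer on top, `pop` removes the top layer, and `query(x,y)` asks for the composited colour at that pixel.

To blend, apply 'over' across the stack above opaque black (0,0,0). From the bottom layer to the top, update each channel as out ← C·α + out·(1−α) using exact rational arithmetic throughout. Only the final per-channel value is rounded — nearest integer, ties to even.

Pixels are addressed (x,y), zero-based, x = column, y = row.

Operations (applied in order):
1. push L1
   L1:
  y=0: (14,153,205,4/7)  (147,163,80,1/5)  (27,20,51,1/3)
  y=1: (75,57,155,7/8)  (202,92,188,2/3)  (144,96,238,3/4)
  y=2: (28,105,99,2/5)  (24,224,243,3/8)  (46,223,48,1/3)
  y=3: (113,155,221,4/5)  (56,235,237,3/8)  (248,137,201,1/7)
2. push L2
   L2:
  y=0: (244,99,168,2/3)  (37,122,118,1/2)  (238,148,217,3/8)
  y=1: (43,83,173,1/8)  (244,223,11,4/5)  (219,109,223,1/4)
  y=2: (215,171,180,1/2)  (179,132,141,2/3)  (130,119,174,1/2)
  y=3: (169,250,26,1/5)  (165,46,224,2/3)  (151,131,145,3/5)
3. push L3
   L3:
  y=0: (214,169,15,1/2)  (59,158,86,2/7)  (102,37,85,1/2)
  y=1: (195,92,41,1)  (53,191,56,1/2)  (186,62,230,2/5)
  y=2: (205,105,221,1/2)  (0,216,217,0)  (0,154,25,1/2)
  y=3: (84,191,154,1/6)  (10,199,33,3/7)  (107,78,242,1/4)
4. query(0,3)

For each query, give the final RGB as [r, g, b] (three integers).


(0,3) stack=L1,L2,L3; from [0,0,0]:
+L1 (α=4/5) → [452/5, 124, 884/5]
+L2 (α=1/5) → [2653/25, 746/5, 3666/25]
+L3 (α=1/6) → [3073/30, 937/6, 2218/15]
rounded: [102, 156, 148]
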